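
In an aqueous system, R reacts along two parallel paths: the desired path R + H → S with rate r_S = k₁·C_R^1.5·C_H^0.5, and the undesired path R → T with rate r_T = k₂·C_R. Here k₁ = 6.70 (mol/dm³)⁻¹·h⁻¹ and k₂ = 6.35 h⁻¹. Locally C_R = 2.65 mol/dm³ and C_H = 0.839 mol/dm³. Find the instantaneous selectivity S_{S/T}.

S_{S/T} = r_S/r_T = (k₁·C_R^1.5·C_H^0.5)/(k₂·C_R) = (k₁/k₂)·C_R^0.5·C_H^0.5.
= (6.70×2.650^1.5×0.8390^0.5) / (6.35×2.650) = 26.47/16.83 = 1.57.

1.57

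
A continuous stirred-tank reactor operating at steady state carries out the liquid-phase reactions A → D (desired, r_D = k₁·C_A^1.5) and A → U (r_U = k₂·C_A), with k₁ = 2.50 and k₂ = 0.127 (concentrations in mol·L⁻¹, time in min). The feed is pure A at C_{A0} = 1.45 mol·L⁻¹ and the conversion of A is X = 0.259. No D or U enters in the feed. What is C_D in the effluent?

0.358 mol·L⁻¹

Exit C_A = C_{A0}(1−X) = 1.45×0.741 = 1.074 mol·L⁻¹.
In a CSTR the entire volume is at exit conditions, so r_D = 2.50×1.074^1.5 = 2.784 and r_U = 0.127×1.074 = 0.1365.
Fraction of consumed A going to D: r_D/(r_D+r_U) = 0.9533.
C_D = 0.9533·C_{A0}·X = 0.9533×1.45×0.259 = 0.358 mol·L⁻¹.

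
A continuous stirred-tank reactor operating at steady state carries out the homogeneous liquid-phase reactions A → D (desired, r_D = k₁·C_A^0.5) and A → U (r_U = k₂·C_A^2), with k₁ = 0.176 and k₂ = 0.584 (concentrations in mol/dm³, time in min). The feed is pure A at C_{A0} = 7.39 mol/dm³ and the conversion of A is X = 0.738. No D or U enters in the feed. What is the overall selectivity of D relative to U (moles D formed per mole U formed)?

0.112

Exit C_A = C_{A0}(1−X) = 7.39×0.262 = 1.936 mol/dm³.
A CSTR operates uniformly at the exit composition, giving r_D = 0.2449 and r_U = 2.189 (each k·C_A^n at C_A = 1.936).
Overall selectivity = C_D/C_U = r_Dτ/(r_Uτ) = r_D/r_U = 0.112.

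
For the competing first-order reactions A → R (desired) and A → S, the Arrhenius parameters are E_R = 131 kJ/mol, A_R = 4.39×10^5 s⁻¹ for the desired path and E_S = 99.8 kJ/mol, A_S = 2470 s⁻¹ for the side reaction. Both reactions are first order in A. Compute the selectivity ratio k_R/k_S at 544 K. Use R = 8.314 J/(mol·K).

0.179

Since both paths have the same order in A, the concentration cancels and S_{R/S} = k_R/k_S = (A_R/A_S)·exp[(E_S−E_R)/(RT)].
(E_S−E_R)/(RT) = (99.8−131)×10³/(8.314×544) = -31200/4523 = -6.898.
k_R/k_S = (4.39×10^5/2470)·exp(-6.898) = 177.7 × 0.001009 = 0.179.
Since E_R > E_S, raising the temperature improves selectivity toward R.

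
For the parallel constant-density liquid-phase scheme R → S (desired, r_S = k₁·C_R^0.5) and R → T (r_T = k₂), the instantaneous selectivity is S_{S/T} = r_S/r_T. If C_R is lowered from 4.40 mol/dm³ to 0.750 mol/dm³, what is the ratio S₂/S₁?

0.413

S_{S/T} = (k₁/k₂)·C_R^0.5, so S₂/S₁ = (C_{R,2}/C_{R,1})^0.5.
= (0.750/4.40)^0.5 = (0.1705)^0.5 = 0.413.
Selectivity toward S falls as C_R falls — high-concentration operation is favoured.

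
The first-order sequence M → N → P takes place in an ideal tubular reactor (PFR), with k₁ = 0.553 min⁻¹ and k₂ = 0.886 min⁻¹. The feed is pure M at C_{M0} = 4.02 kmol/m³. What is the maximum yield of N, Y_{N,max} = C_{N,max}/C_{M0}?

0.285

For a first-order series the maximum intermediate yield is C_{N,max}/C_{M0} = (k₁/k₂)^[k₂/(k₂−k₁)].
= (0.553/0.886)^(0.886/(0.886−0.553)) = (0.6242)^(2.661) = 0.2853.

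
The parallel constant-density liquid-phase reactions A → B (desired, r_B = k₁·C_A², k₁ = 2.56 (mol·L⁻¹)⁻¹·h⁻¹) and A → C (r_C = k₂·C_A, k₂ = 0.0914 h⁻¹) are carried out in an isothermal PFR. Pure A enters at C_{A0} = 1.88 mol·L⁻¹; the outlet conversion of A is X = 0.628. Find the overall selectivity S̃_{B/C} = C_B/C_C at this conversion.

33.5

C_A = C_{A0}(1−X) = 0.6994 mol·L⁻¹.
Along a PFR/batch, dC_C/dC_A = −r_C/(r_B+r_C) = −k₂/(k₂+k₁·C_A).
Integrating from C_{A0} to C_A: C_C = (0.0914/2.56)·ln[(0.0914+2.56·1.88)/(0.0914+2.56·0.699)] = 0.03570·ln(4.904/1.882) = 0.03420 mol·L⁻¹.
Then C_B = (C_{A0}−C_A) − C_C = 1.181 − 0.03420 = 1.146 mol·L⁻¹.
S̃_{B/C} = C_B/C_C = 1.146/0.03420 = 33.5.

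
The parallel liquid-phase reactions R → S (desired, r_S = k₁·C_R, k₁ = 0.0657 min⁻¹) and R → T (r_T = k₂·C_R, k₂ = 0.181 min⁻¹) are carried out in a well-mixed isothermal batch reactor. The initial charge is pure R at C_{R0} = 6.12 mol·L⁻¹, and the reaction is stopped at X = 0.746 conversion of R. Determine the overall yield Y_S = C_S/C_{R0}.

C_R = C_{R0}(1−X) = 1.554 mol·L⁻¹.
Both paths are first order in R, so the instantaneous fraction to S is constant: dC_S/d(−C_R) = k₁/(k₁+k₂) = 0.2663.
C_S = 0.2663·(C_{R0}−C_R) = 0.2663×4.566 = 1.22 mol·L⁻¹.
Y_S = C_S/C_{R0} = 1.216/6.12 = 0.199.

0.199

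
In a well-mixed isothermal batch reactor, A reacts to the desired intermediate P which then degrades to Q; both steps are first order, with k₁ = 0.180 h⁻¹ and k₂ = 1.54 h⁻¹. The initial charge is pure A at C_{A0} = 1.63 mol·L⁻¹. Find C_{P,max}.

0.143 mol·L⁻¹

For a first-order series the maximum intermediate yield is C_{P,max}/C_{A0} = (k₁/k₂)^[k₂/(k₂−k₁)].
= (0.180/1.54)^(1.54/(1.54−0.180)) = (0.1169)^(1.132) = 0.08798.
C_{P,max} = 0.08798×1.63 = 0.143 mol·L⁻¹.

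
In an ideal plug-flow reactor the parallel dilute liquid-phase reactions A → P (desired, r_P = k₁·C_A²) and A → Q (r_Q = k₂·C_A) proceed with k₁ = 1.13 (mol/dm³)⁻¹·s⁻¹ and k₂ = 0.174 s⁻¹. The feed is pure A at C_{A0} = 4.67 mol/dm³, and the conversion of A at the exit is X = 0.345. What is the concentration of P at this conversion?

1.55 mol/dm³

C_A = C_{A0}(1−X) = 3.059 mol/dm³.
Along a PFR/batch, dC_Q/dC_A = −r_Q/(r_P+r_Q) = −k₂/(k₂+k₁·C_A).
Integrating from C_{A0} to C_A: C_Q = (0.174/1.13)·ln[(0.174+1.13·4.67)/(0.174+1.13·3.06)] = 0.1540·ln(5.451/3.631) = 0.06259 mol/dm³.
Then C_P = (C_{A0}−C_A) − C_Q = 1.611 − 0.06259 = 1.549 mol/dm³.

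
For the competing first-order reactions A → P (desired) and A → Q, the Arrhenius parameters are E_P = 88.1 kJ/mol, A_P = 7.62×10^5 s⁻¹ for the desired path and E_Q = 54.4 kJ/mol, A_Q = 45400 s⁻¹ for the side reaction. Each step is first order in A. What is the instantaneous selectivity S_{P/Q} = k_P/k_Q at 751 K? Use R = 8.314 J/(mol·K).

With equal orders, S_{P/Q} = k_P/k_Q = (A_P/A_Q)·exp[(E_Q−E_P)/(RT)].
(E_Q−E_P)/(RT) = (54.4−88.1)×10³/(8.314×751) = -33700/6244 = -5.397.
k_P/k_Q = (7.62×10^5/45400)·exp(-5.397) = 16.78 × 0.004529 = 0.0760.

0.0760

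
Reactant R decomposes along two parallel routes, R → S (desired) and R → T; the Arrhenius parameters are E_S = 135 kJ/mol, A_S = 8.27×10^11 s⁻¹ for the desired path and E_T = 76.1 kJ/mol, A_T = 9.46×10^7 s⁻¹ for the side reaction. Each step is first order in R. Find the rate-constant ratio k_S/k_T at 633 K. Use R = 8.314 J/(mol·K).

0.121

k_S/k_T = (A_S/A_T)·exp[−(E_S−E_T)/(RT)] = (A_S/A_T)·exp[(E_T−E_S)/(RT)].
(E_T−E_S)/(RT) = (76.1−135)×10³/(8.314×633) = -58900/5263 = -11.19.
k_S/k_T = (8.27×10^11/9.46×10^7)·exp(-11.19) = 8742 × 1.379×10^-5 = 0.121.
Since E_S > E_T, raising the temperature improves selectivity toward S.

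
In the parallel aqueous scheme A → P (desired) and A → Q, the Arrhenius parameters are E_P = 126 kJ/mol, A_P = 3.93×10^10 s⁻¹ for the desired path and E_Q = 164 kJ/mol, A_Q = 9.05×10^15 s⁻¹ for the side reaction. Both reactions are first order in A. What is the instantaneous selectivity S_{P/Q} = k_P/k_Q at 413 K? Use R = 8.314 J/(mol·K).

With equal orders, S_{P/Q} = k_P/k_Q = (A_P/A_Q)·exp[(E_Q−E_P)/(RT)].
(E_Q−E_P)/(RT) = (164−126)×10³/(8.314×413) = 38000/3434 = 11.07.
k_P/k_Q = (3.93×10^10/9.05×10^15)·exp(11.07) = 4.343×10^-6 × 64013 = 0.278.

0.278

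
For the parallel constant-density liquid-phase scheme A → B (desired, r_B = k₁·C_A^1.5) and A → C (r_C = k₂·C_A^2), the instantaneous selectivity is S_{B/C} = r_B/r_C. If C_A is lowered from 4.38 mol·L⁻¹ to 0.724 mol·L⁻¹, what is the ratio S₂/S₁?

S_{B/C} = (k₁/k₂)·C_A^-0.5, so S₂/S₁ = (C_{A,2}/C_{A,1})^-0.5.
= (0.724/4.38)^(-0.5) = (0.1653)^(-0.5) = 2.46.

2.46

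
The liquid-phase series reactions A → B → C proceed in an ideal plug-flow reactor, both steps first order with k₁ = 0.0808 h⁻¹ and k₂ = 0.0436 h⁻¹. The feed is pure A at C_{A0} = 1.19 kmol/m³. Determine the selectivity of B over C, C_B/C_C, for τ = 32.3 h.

0.669

Solving the coupled first-order balances gives C_B(τ) = [k₁/(k₂−k₁)]·C_{A0}·(e^(−k₁τ) − e^(−k₂τ)).
e^(−k₁τ) = e^(−0.0808×32.3) = e^(−2.610) = 0.07355; e^(−k₂τ) = e^(−1.408) = 0.2446.
C_B = 0.0808×1.19/(0.0436−0.0808) × (0.07355−0.2446) = (-2.585)×(-0.1710) = 0.4420 kmol/m³.
C_A = C_{A0}e^(−k₁τ) = 0.08752 kmol/m³, so C_C = C_{A0}−C_A−C_B = 0.6604 kmol/m³; C_B/C_C = 0.669.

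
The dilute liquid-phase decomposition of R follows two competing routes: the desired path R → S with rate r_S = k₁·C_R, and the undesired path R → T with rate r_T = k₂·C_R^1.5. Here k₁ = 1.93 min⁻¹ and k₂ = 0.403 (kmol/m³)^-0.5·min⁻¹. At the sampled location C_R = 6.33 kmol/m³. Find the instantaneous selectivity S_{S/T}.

1.90

S_{S/T} = r_S/r_T = (k₁·C_R)/(k₂·C_R^1.5) = (k₁/k₂)·C_R^-0.5.
= (1.93×6.330) / (0.403×6.330^1.5) = 12.22/6.418 = 1.90.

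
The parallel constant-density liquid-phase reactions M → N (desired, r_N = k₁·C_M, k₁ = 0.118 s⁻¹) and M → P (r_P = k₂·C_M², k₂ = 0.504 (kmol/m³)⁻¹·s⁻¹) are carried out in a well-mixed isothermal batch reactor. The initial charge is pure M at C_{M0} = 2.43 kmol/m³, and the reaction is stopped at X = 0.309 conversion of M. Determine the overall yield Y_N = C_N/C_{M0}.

0.0319

C_M = C_{M0}(1−X) = 1.679 kmol/m³.
Along a PFR/batch, dC_N/dC_M = −r_N/(r_N+r_P) = −k₁/(k₁+k₂·C_M).
Integrating from C_{M0} to C_M: C_N = (0.118/0.504)·ln[(0.118+0.504·2.43)/(0.118+0.504·1.68)] = 0.2341·ln(1.343/0.9643) = 0.07751 kmol/m³.
Y_N = C_N/C_{M0} = 0.07751/2.43 = 0.0319.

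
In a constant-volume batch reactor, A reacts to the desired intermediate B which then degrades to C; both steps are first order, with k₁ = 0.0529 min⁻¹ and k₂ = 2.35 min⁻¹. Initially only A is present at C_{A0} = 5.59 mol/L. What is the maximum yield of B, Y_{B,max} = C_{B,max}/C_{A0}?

Evaluating C_B at t_opt = ln(k₂/k₁)/(k₂−k₁) gives C_{B,max}/C_{A0} = (k₁/k₂)^[k₂/(k₂−k₁)].
= (0.0529/2.35)^(2.35/(2.35−0.0529)) = (0.02251)^(1.023) = 0.02063.

0.0206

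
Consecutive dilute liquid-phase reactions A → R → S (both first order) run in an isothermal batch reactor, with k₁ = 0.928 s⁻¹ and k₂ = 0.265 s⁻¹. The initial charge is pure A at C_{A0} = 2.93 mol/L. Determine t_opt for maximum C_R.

1.89 s

Setting dC_R/dt = 0 gives t_opt = ln(k₂/k₁)/(k₂−k₁).
= ln(0.265/0.928)/(0.265−0.928) = ln(0.2856)/-0.6630 = -1.253/-0.6630 = 1.89 s.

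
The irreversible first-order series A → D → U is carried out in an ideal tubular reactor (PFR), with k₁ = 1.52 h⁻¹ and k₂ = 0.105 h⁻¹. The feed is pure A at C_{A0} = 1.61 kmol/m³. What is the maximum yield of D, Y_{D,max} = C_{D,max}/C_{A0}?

Evaluating C_D at τ_opt = ln(k₂/k₁)/(k₂−k₁) gives C_{D,max}/C_{A0} = (k₁/k₂)^[k₂/(k₂−k₁)].
= (1.52/0.105)^(0.105/(0.105−1.52)) = (14.48)^(-0.07420) = 0.8201.

0.820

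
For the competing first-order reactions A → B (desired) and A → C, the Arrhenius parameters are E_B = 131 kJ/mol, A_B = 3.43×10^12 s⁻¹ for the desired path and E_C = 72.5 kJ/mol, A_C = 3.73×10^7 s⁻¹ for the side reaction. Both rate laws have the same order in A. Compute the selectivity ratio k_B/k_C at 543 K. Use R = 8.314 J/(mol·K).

k_B/k_C = (A_B/A_C)·exp[−(E_B−E_C)/(RT)] = (A_B/A_C)·exp[(E_C−E_B)/(RT)].
(E_C−E_B)/(RT) = (72.5−131)×10³/(8.314×543) = -58500/4515 = -12.96.
k_B/k_C = (3.43×10^12/3.73×10^7)·exp(-12.96) = 91957 × 2.357×10^-6 = 0.217.

0.217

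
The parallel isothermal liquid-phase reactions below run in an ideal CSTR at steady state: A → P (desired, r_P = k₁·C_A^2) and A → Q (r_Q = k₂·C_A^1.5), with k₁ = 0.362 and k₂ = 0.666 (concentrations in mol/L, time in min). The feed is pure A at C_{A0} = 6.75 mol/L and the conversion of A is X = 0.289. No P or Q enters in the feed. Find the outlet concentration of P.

1.06 mol/L

Exit C_A = C_{A0}(1−X) = 6.75×0.711 = 4.799 mol/L.
Rates in a CSTR are evaluated at the outlet concentration: r_P = 0.362×4.799^2 = 8.338, r_Q = 0.666×4.799^1.5 = 7.002.
Fraction of consumed A going to P: r_P/(r_P+r_Q) = 0.5435.
C_P = 0.5435·C_{A0}·X = 0.5435×6.75×0.289 = 1.06 mol/L.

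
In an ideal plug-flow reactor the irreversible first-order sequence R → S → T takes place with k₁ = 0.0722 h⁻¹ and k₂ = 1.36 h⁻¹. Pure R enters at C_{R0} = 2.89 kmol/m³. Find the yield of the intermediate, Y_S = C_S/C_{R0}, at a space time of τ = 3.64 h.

0.0427

The intermediate concentration in a first-order A→B→C sequence is C_S = k₁C_{R0}(e^(−k₁τ) − e^(−k₂τ))/(k₂−k₁).
e^(−k₁τ) = e^(−0.0722×3.64) = e^(−0.2628) = 0.7689; e^(−k₂τ) = e^(−4.950) = 0.007081.
C_S = 0.0722×2.89/(1.36−0.0722) × (0.7689−0.007081) = 0.1620×0.7618 = 0.1234 kmol/m³.
Y_S = C_S/C_{R0} = 0.1234/2.89 = 0.0427.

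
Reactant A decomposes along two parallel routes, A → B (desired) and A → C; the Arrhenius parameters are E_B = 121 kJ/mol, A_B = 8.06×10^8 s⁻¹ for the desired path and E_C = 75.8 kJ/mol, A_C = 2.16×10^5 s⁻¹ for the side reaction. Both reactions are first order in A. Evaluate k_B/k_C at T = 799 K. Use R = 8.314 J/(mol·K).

Since both paths have the same order in A, the concentration cancels and S_{B/C} = k_B/k_C = (A_B/A_C)·exp[(E_C−E_B)/(RT)].
(E_C−E_B)/(RT) = (75.8−121)×10³/(8.314×799) = -45200/6643 = -6.804.
k_B/k_C = (8.06×10^8/2.16×10^5)·exp(-6.804) = 3731 × 0.001109 = 4.14.

4.14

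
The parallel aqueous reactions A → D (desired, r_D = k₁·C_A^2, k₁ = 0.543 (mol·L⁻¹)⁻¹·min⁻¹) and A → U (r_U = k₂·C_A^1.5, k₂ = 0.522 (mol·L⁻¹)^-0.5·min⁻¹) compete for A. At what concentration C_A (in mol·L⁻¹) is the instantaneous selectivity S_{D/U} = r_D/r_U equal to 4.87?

21.9 mol·L⁻¹

S_{D/U} = (k₁/k₂)·C_A^0.5 ⇒ C_A = (S·k₂/k₁)^(2).
= (4.87×0.522/0.543)^(2) = (4.682)^(2) = 21.9 mol·L⁻¹.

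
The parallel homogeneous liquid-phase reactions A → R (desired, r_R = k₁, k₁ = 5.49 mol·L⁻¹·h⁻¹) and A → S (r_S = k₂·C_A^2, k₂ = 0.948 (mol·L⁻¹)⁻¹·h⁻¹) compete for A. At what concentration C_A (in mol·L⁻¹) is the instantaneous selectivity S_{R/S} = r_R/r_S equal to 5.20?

S_{R/S} = (k₁/k₂)·C_A^-2 ⇒ C_A = (S·k₂/k₁)^(-0.5).
= (5.20×0.948/5.49)^(-0.5) = (0.8979)^(-0.5) = 1.06 mol·L⁻¹.

1.06 mol·L⁻¹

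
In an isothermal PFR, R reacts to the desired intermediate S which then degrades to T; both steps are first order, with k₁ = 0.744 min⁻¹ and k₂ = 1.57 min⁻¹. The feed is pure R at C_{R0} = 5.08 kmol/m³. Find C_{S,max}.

Evaluating C_S at τ_opt = ln(k₂/k₁)/(k₂−k₁) gives C_{S,max}/C_{R0} = (k₁/k₂)^[k₂/(k₂−k₁)].
= (0.744/1.57)^(1.57/(1.57−0.744)) = (0.4739)^(1.901) = 0.2418.
C_{S,max} = 0.2418×5.08 = 1.23 kmol/m³.

1.23 kmol/m³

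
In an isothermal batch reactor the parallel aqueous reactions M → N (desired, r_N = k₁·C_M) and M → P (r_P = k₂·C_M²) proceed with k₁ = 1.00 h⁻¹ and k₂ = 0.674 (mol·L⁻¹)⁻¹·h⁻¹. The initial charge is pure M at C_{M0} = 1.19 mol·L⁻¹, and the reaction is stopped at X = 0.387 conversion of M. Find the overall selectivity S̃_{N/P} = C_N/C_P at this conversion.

1.56

C_M = C_{M0}(1−X) = 0.7295 mol·L⁻¹.
Along a PFR/batch, dC_N/dC_M = −r_N/(r_N+r_P) = −k₁/(k₁+k₂·C_M).
Integrating from C_{M0} to C_M: C_N = (1.00/0.674)·ln[(1.00+0.674·1.19)/(1.00+0.674·0.729)] = 1.484·ln(1.802/1.492) = 0.2805 mol·L⁻¹.
C_P = (C_{M0}−C_M)−C_N = 0.1801 mol·L⁻¹; S̃_{N/P} = 0.2805/0.1801 = 1.56.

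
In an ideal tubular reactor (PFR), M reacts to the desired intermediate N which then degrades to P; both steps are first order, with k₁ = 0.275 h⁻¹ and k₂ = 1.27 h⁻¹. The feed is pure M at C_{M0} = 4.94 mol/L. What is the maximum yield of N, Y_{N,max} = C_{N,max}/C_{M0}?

For a first-order series the maximum intermediate yield is C_{N,max}/C_{M0} = (k₁/k₂)^[k₂/(k₂−k₁)].
= (0.275/1.27)^(1.27/(1.27−0.275)) = (0.2165)^(1.276) = 0.1419.

0.142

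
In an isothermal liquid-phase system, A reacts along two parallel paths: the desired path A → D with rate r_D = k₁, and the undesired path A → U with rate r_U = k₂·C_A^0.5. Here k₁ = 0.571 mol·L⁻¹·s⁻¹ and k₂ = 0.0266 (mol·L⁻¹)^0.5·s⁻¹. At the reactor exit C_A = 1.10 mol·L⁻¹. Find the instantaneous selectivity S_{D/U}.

20.5

S_{D/U} = r_D/r_U = (k₁)/(k₂·C_A^0.5) = (k₁/k₂)·C_A^-0.5.
= (0.571) / (0.0266×1.100^0.5) = 0.5710/0.02790 = 20.5.
The undesired path is higher order in A, so low C_A (CSTR or dilute feed) favours D.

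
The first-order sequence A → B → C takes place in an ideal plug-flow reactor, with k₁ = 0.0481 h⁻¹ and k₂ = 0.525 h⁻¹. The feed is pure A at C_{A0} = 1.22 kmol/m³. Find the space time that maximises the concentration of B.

For first-order series the maximum of C_B occurs at τ_opt = ln(k₂/k₁)/(k₂−k₁).
= ln(0.525/0.0481)/(0.525−0.0481) = ln(10.91)/0.4769 = 2.390/0.4769 = 5.01 h.

5.01 h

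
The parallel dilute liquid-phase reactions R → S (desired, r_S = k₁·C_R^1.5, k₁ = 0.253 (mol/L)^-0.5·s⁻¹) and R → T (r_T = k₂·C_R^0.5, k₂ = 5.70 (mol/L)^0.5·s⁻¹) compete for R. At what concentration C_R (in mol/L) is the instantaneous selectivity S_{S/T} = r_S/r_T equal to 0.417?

S_{S/T} = (k₁/k₂)·C_R ⇒ C_R = S·k₂/k₁.
= 0.417×5.70/0.253 = 9.39 mol/L.

9.39 mol/L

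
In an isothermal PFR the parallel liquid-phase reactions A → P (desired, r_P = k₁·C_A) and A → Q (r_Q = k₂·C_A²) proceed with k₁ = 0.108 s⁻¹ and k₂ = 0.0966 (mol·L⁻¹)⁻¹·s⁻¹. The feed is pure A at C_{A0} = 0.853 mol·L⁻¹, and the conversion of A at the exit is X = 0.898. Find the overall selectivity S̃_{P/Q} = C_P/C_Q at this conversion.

2.55

C_A = C_{A0}(1−X) = 0.08701 mol·L⁻¹.
Along a PFR/batch, dC_P/dC_A = −r_P/(r_P+r_Q) = −k₁/(k₁+k₂·C_A).
Integrating from C_{A0} to C_A: C_P = (0.108/0.0966)·ln[(0.108+0.0966·0.853)/(0.108+0.0966·0.0870)] = 1.118·ln(0.1904/0.1164) = 0.5501 mol·L⁻¹.
C_Q = (C_{A0}−C_A)−C_P = 0.2159 mol·L⁻¹; S̃_{P/Q} = 0.5501/0.2159 = 2.55.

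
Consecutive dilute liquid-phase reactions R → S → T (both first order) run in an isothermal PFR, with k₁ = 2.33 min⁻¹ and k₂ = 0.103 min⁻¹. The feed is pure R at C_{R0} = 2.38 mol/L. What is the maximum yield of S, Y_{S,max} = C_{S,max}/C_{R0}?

0.866

For a first-order series the maximum intermediate yield is C_{S,max}/C_{R0} = (k₁/k₂)^[k₂/(k₂−k₁)].
= (2.33/0.103)^(0.103/(0.103−2.33)) = (22.62)^(-0.04625) = 0.8657.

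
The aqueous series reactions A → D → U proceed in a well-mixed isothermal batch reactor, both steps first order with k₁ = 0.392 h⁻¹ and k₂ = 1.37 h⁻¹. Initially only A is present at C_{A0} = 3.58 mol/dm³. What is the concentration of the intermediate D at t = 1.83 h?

For first-order series with pure A initially, C_D(t) = k₁C_{A0}/(k₂−k₁)·(e^(−k₁t) − e^(−k₂t)).
e^(−k₁t) = e^(−0.392×1.83) = e^(−0.7174) = 0.4880; e^(−k₂t) = e^(−2.507) = 0.08150.
C_D = 0.392×3.58/(1.37−0.392) × (0.4880−0.08150) = 1.435×0.4065 = 0.5833 mol/dm³.

0.583 mol/dm³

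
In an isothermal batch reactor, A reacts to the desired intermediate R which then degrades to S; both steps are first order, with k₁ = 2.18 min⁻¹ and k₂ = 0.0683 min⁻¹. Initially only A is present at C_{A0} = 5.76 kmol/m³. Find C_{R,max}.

5.15 kmol/m³

For a first-order series the maximum intermediate yield is C_{R,max}/C_{A0} = (k₁/k₂)^[k₂/(k₂−k₁)].
= (2.18/0.0683)^(0.0683/(0.0683−2.18)) = (31.92)^(-0.03234) = 0.8940.
C_{R,max} = 0.8940×5.76 = 5.15 kmol/m³.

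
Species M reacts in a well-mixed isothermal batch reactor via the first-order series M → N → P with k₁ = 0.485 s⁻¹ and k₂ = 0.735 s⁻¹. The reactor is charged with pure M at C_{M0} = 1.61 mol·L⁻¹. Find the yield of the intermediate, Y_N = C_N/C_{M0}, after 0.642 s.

The intermediate concentration in a first-order A→B→C sequence is C_N = k₁C_{M0}(e^(−k₁t) − e^(−k₂t))/(k₂−k₁).
e^(−k₁t) = e^(−0.485×0.642) = e^(−0.3114) = 0.7324; e^(−k₂t) = e^(−0.4719) = 0.6238.
C_N = 0.485×1.61/(0.735−0.485) × (0.7324−0.6238) = 3.123×0.1086 = 0.3392 mol·L⁻¹.
Y_N = C_N/C_{M0} = 0.3392/1.61 = 0.211.

0.211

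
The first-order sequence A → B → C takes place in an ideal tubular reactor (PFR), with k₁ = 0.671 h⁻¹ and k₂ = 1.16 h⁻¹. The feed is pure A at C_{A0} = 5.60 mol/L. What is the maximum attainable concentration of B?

Evaluating C_B at τ_opt = ln(k₂/k₁)/(k₂−k₁) gives C_{B,max}/C_{A0} = (k₁/k₂)^[k₂/(k₂−k₁)].
= (0.671/1.16)^(1.16/(1.16−0.671)) = (0.5784)^(2.372) = 0.2729.
C_{B,max} = 0.2729×5.60 = 1.53 mol/L.

1.53 mol/L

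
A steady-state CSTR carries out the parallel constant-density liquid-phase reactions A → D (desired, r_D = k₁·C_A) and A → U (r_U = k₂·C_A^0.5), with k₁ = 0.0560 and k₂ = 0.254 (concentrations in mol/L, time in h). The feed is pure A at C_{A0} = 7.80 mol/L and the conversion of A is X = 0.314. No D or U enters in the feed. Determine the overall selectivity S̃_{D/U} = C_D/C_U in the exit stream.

0.510

Exit C_A = C_{A0}(1−X) = 7.80×0.686 = 5.351 mol/L.
Rates in a CSTR are evaluated at the outlet concentration: r_D = 0.0560×5.351 = 0.2996, r_U = 0.254×5.351^0.5 = 0.5875.
Overall selectivity = C_D/C_U = r_Dτ/(r_Uτ) = r_D/r_U = 0.510.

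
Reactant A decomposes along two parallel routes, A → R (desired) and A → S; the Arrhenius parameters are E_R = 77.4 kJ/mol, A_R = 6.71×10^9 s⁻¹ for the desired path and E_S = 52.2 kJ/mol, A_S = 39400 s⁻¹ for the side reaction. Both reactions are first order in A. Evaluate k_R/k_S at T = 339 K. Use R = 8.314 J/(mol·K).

22.3

k_R/k_S = (A_R/A_S)·exp[−(E_R−E_S)/(RT)] = (A_R/A_S)·exp[(E_S−E_R)/(RT)].
(E_S−E_R)/(RT) = (52.2−77.4)×10³/(8.314×339) = -25200/2818 = -8.941.
k_R/k_S = (6.71×10^9/39400)·exp(-8.941) = 1.703×10^5 × 1.309×10^-4 = 22.3.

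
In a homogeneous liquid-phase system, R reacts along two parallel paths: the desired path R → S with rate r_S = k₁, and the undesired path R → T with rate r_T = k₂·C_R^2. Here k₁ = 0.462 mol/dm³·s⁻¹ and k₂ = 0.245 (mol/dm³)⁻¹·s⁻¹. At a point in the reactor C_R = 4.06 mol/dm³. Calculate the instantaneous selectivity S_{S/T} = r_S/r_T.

S_{S/T} = r_S/r_T = (k₁)/(k₂·C_R^2) = (k₁/k₂)·C_R^-2.
= (0.462) / (0.245×4.060^2) = 0.4620/4.038 = 0.114.

0.114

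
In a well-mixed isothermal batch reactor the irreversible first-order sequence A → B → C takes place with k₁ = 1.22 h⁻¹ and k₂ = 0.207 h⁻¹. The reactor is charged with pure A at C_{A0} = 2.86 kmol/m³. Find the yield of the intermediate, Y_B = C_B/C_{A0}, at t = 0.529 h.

Solving the coupled first-order balances gives C_B(t) = [k₁/(k₂−k₁)]·C_{A0}·(e^(−k₁t) − e^(−k₂t)).
e^(−k₁t) = e^(−1.22×0.529) = e^(−0.6454) = 0.5245; e^(−k₂t) = e^(−0.1095) = 0.8963.
C_B = 1.22×2.86/(0.207−1.22) × (0.5245−0.8963) = (-3.444)×(-0.3718) = 1.281 kmol/m³.
Y_B = C_B/C_{A0} = 1.281/2.86 = 0.448.

0.448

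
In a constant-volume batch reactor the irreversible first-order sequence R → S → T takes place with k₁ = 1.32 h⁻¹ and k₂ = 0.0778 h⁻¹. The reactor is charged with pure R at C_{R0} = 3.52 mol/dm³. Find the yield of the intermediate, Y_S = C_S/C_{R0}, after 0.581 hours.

For first-order series with pure R initially, C_S(t) = k₁C_{R0}/(k₂−k₁)·(e^(−k₁t) − e^(−k₂t)).
e^(−k₁t) = e^(−1.32×0.581) = e^(−0.7669) = 0.4644; e^(−k₂t) = e^(−0.04520) = 0.9558.
C_S = 1.32×3.52/(0.0778−1.32) × (0.4644−0.9558) = (-3.740)×(-0.4914) = 1.838 mol/dm³.
Y_S = C_S/C_{R0} = 1.838/3.52 = 0.522.

0.522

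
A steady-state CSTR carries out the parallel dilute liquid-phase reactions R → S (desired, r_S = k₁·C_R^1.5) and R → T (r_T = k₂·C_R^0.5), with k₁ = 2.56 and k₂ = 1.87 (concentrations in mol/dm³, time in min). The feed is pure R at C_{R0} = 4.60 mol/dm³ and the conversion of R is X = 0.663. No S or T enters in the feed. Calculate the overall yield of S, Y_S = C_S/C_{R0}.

0.451

Exit C_R = C_{R0}(1−X) = 4.60×0.337 = 1.550 mol/dm³.
A CSTR operates uniformly at the exit composition, giving r_S = 4.941 and r_T = 2.328 (each k·C_R^n at C_R = 1.550).
Fraction of consumed R going to S: r_S/(r_S+r_T) = 0.6797.
C_S = 0.6797·C_{R0}·X = 0.6797×4.60×0.663 = 2.07 mol/dm³; Y_S = C_S/C_{R0} = 0.451.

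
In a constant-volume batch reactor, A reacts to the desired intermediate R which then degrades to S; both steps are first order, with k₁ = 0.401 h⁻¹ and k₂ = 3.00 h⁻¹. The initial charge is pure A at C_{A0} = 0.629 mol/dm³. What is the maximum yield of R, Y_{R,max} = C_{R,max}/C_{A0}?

0.0980

Evaluating C_R at t_opt = ln(k₂/k₁)/(k₂−k₁) gives C_{R,max}/C_{A0} = (k₁/k₂)^[k₂/(k₂−k₁)].
= (0.401/3.00)^(3.00/(3.00−0.401)) = (0.1337)^(1.154) = 0.09799.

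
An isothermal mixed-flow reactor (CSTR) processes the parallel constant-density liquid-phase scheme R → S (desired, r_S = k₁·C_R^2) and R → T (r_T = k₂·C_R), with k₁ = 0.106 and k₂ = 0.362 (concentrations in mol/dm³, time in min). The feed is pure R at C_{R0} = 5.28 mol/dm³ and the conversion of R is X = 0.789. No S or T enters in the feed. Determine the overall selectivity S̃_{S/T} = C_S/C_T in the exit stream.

0.326

Exit C_R = C_{R0}(1−X) = 5.28×0.211 = 1.114 mol/dm³.
Rates in a CSTR are evaluated at the outlet concentration: r_S = 0.106×1.114^2 = 0.1316, r_T = 0.362×1.114 = 0.4033.
Overall selectivity = C_S/C_T = r_Sτ/(r_Tτ) = r_S/r_T = 0.326.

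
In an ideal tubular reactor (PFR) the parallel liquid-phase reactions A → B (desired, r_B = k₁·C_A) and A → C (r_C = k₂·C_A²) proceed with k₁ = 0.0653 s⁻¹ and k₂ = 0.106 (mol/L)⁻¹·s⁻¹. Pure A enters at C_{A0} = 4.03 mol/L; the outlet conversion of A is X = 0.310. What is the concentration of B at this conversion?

C_A = C_{A0}(1−X) = 2.781 mol/L.
Along a PFR/batch, dC_B/dC_A = −r_B/(r_B+r_C) = −k₁/(k₁+k₂·C_A).
Integrating from C_{A0} to C_A: C_B = (0.0653/0.106)·ln[(0.0653+0.106·4.03)/(0.0653+0.106·2.78)] = 0.6160·ln(0.4925/0.3601) = 0.1929 mol/L.

0.193 mol/L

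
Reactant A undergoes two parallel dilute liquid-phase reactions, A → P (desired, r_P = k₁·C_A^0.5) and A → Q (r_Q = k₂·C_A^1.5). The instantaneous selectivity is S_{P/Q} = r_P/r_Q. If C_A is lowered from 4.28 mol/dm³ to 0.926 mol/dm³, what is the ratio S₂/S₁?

4.62

S_{P/Q} = (k₁/k₂)·C_A⁻¹, so S₂/S₁ = (C_{A,2}/C_{A,1})⁻¹.
= 4.28/0.926 = 4.62.
Selectivity toward P rises as C_A falls — low-concentration operation is favoured.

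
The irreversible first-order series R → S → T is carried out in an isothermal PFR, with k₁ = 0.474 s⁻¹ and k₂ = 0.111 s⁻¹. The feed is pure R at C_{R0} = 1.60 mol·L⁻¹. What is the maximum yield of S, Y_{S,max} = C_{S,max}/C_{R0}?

0.642

At the optimum, C_{S,max}/C_{R0} = (k₁/k₂)^[k₂/(k₂−k₁)].
= (0.474/0.111)^(0.111/(0.111−0.474)) = (4.270)^(-0.3058) = 0.6415.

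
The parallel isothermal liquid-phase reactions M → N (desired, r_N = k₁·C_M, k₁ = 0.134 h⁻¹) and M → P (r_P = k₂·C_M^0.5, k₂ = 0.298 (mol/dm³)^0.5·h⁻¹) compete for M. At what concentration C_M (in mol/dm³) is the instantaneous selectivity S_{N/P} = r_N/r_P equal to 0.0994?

S_{N/P} = (k₁/k₂)·C_M^0.5 ⇒ C_M = (S·k₂/k₁)^(2).
= (0.0994×0.298/0.134)^(2) = (0.2211)^(2) = 0.0489 mol/dm³.

0.0489 mol/dm³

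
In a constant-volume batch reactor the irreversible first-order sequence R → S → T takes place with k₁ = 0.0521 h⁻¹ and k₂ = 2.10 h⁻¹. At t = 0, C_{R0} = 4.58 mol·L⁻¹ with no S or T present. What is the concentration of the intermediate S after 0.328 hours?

0.0560 mol·L⁻¹

The intermediate concentration in a first-order A→B→C sequence is C_S = k₁C_{R0}(e^(−k₁t) − e^(−k₂t))/(k₂−k₁).
e^(−k₁t) = e^(−0.0521×0.328) = e^(−0.01709) = 0.9831; e^(−k₂t) = e^(−0.6888) = 0.5022.
C_S = 0.0521×4.58/(2.10−0.0521) × (0.9831−0.5022) = 0.1165×0.4809 = 0.05603 mol·L⁻¹.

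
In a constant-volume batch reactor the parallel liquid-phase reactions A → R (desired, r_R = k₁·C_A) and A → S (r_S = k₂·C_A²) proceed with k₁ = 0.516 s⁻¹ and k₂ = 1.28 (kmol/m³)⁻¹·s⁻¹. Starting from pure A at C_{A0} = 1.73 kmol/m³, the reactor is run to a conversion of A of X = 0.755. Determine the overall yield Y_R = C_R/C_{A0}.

0.221

C_A = C_{A0}(1−X) = 0.4239 kmol/m³.
Along a PFR/batch, dC_R/dC_A = −r_R/(r_R+r_S) = −k₁/(k₁+k₂·C_A).
Integrating from C_{A0} to C_A: C_R = (0.516/1.28)·ln[(0.516+1.28·1.73)/(0.516+1.28·0.424)] = 0.4031·ln(2.730/1.059) = 0.3820 kmol/m³.
Y_R = C_R/C_{A0} = 0.3820/1.73 = 0.221.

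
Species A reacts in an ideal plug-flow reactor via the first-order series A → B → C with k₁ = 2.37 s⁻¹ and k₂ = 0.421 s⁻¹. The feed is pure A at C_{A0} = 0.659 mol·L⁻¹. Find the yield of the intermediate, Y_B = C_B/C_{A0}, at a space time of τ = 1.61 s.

The intermediate concentration in a first-order A→B→C sequence is C_B = k₁C_{A0}(e^(−k₁τ) − e^(−k₂τ))/(k₂−k₁).
e^(−k₁τ) = e^(−2.37×1.61) = e^(−3.816) = 0.02202; e^(−k₂τ) = e^(−0.6778) = 0.5077.
C_B = 2.37×0.659/(0.421−2.37) × (0.02202−0.5077) = (-0.8013)×(-0.4857) = 0.3892 mol·L⁻¹.
Y_B = C_B/C_{A0} = 0.3892/0.659 = 0.591.

0.591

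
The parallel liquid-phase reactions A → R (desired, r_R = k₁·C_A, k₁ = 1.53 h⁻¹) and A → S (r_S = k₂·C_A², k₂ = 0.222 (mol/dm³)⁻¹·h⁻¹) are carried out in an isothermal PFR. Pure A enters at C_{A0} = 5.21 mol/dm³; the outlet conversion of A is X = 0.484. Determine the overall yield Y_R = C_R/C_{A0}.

C_A = C_{A0}(1−X) = 2.688 mol/dm³.
Along a PFR/batch, dC_R/dC_A = −r_R/(r_R+r_S) = −k₁/(k₁+k₂·C_A).
Integrating from C_{A0} to C_A: C_R = (1.53/0.222)·ln[(1.53+0.222·5.21)/(1.53+0.222·2.69)] = 6.892·ln(2.687/2.127) = 1.610 mol/dm³.
Y_R = C_R/C_{A0} = 1.610/5.21 = 0.309.

0.309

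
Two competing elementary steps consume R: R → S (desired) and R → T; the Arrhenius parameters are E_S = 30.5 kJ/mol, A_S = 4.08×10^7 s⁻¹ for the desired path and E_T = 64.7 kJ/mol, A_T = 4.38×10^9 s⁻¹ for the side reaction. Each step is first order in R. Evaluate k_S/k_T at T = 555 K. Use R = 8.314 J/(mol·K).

k_S/k_T = (A_S/A_T)·exp[−(E_S−E_T)/(RT)] = (A_S/A_T)·exp[(E_T−E_S)/(RT)].
(E_T−E_S)/(RT) = (64.7−30.5)×10³/(8.314×555) = 34200/4614 = 7.412.
k_S/k_T = (4.08×10^7/4.38×10^9)·exp(7.412) = 0.009315 × 1655 = 15.4.
Since E_S < E_T, lowering the temperature improves selectivity toward S.

15.4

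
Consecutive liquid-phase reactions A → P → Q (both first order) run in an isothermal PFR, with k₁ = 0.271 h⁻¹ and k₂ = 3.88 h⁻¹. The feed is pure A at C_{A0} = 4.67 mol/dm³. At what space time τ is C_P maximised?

Setting dC_P/dτ = 0 gives τ_opt = ln(k₂/k₁)/(k₂−k₁).
= ln(3.88/0.271)/(3.88−0.271) = ln(14.32)/3.609 = 2.661/3.609 = 0.737 h.

0.737 h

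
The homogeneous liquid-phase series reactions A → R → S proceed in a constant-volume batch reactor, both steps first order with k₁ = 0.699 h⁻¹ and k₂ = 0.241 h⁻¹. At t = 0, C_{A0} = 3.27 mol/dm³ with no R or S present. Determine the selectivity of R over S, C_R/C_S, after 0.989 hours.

7.18

The intermediate concentration in a first-order A→B→C sequence is C_R = k₁C_{A0}(e^(−k₁t) − e^(−k₂t))/(k₂−k₁).
e^(−k₁t) = e^(−0.699×0.989) = e^(−0.6913) = 0.5009; e^(−k₂t) = e^(−0.2383) = 0.7879.
C_R = 0.699×3.27/(0.241−0.699) × (0.5009−0.7879) = (-4.991)×(-0.2870) = 1.432 mol/dm³.
C_A = C_{A0}e^(−k₁t) = 1.638 mol/dm³, so C_S = C_{A0}−C_A−C_R = 0.1996 mol/dm³; C_R/C_S = 7.18.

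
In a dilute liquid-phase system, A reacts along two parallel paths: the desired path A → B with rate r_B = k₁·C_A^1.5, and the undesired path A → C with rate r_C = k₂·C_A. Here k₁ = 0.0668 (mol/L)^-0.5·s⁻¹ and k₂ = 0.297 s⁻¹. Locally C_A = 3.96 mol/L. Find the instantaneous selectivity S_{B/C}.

0.448

S_{B/C} = r_B/r_C = (k₁·C_A^1.5)/(k₂·C_A) = (k₁/k₂)·C_A^0.5.
= (0.0668×3.960^1.5) / (0.297×3.960) = 0.5264/1.176 = 0.448.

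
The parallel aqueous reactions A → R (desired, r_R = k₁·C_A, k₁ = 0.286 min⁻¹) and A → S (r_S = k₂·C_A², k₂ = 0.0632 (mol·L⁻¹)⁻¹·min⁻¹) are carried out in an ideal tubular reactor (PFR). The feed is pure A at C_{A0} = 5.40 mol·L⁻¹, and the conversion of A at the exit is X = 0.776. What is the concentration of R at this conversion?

2.48 mol·L⁻¹

C_A = C_{A0}(1−X) = 1.210 mol·L⁻¹.
Along a PFR/batch, dC_R/dC_A = −r_R/(r_R+r_S) = −k₁/(k₁+k₂·C_A).
Integrating from C_{A0} to C_A: C_R = (0.286/0.0632)·ln[(0.286+0.0632·5.40)/(0.286+0.0632·1.21)] = 4.525·ln(0.6273/0.3624) = 2.482 mol·L⁻¹.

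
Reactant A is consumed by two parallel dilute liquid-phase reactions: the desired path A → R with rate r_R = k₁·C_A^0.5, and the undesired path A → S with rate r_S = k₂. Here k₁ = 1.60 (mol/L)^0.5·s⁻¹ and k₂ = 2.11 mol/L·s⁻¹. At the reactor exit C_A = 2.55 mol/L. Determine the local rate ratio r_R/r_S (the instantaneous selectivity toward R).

S_{R/S} = r_R/r_S = (k₁·C_A^0.5)/(k₂) = (k₁/k₂)·C_A^0.5.
= (1.60×2.550^0.5) / (2.11) = 2.555/2.110 = 1.21.
Since the desired path is higher order in A, keeping C_A high (PFR or concentrated feed) favours R.

1.21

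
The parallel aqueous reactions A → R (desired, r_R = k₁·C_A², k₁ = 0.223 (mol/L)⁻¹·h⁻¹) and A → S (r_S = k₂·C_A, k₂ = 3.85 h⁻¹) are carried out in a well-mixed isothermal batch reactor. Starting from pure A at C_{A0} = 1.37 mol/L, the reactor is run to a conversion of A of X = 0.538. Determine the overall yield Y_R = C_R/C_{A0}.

C_A = C_{A0}(1−X) = 0.6329 mol/L.
Along a PFR/batch, dC_S/dC_A = −r_S/(r_R+r_S) = −k₂/(k₂+k₁·C_A).
Integrating from C_{A0} to C_A: C_S = (3.85/0.223)·ln[(3.85+0.223·1.37)/(3.85+0.223·0.633)] = 17.26·ln(4.156/3.991) = 0.6967 mol/L.
Then C_R = (C_{A0}−C_A) − C_S = 0.7371 − 0.6967 = 0.04032 mol/L.
Y_R = C_R/C_{A0} = 0.04032/1.37 = 0.0294.

0.0294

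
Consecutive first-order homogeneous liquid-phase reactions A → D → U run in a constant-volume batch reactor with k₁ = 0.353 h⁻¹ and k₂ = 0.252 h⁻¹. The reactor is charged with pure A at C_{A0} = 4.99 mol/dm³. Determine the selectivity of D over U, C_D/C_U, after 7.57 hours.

0.424

Solving the coupled first-order balances gives C_D(t) = [k₁/(k₂−k₁)]·C_{A0}·(e^(−k₁t) − e^(−k₂t)).
e^(−k₁t) = e^(−0.353×7.57) = e^(−2.672) = 0.06910; e^(−k₂t) = e^(−1.908) = 0.1484.
C_D = 0.353×4.99/(0.252−0.353) × (0.06910−0.1484) = (-17.44)×(-0.07933) = 1.384 mol/dm³.
C_A = C_{A0}e^(−k₁t) = 0.3448 mol/dm³, so C_U = C_{A0}−C_A−C_D = 3.262 mol/dm³; C_D/C_U = 0.424.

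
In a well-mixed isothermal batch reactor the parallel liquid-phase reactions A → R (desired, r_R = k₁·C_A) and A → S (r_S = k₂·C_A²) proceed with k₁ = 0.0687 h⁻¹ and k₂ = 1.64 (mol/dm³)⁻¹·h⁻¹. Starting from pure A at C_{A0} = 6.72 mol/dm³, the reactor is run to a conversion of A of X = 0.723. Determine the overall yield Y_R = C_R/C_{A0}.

C_A = C_{A0}(1−X) = 1.861 mol/dm³.
Along a PFR/batch, dC_R/dC_A = −r_R/(r_R+r_S) = −k₁/(k₁+k₂·C_A).
Integrating from C_{A0} to C_A: C_R = (0.0687/1.64)·ln[(0.0687+1.64·6.72)/(0.0687+1.64·1.86)] = 0.04189·ln(11.09/3.121) = 0.05310 mol/dm³.
Y_R = C_R/C_{A0} = 0.05310/6.72 = 0.00790.

0.00790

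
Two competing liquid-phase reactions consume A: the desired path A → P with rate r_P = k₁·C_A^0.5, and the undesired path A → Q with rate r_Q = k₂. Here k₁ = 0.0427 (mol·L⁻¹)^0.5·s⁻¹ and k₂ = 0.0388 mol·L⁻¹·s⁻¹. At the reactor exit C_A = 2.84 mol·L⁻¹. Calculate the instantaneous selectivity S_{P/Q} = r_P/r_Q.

S_{P/Q} = r_P/r_Q = (k₁·C_A^0.5)/(k₂) = (k₁/k₂)·C_A^0.5.
= (0.0427×2.840^0.5) / (0.0388) = 0.07196/0.03880 = 1.85.
Since the desired path is higher order in A, keeping C_A high (PFR or concentrated feed) favours P.

1.85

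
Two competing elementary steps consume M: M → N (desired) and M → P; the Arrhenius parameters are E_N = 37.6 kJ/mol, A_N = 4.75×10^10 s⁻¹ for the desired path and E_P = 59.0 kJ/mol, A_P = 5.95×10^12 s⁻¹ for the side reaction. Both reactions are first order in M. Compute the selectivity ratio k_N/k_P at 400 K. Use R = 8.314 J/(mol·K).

Since both paths have the same order in M, the concentration cancels and S_{N/P} = k_N/k_P = (A_N/A_P)·exp[(E_P−E_N)/(RT)].
(E_P−E_N)/(RT) = (59.0−37.6)×10³/(8.314×400) = 21400/3326 = 6.435.
k_N/k_P = (4.75×10^10/5.95×10^12)·exp(6.435) = 0.007983 × 623.2 = 4.98.
Since E_N < E_P, lowering the temperature improves selectivity toward N.

4.98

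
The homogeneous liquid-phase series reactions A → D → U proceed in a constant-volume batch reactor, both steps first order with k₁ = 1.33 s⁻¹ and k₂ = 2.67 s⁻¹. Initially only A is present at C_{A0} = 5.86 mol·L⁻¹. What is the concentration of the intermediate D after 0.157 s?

The intermediate concentration in a first-order A→B→C sequence is C_D = k₁C_{A0}(e^(−k₁t) − e^(−k₂t))/(k₂−k₁).
e^(−k₁t) = e^(−1.33×0.157) = e^(−0.2088) = 0.8115; e^(−k₂t) = e^(−0.4192) = 0.6576.
C_D = 1.33×5.86/(2.67−1.33) × (0.8115−0.6576) = 5.816×0.1540 = 0.8955 mol·L⁻¹.

0.896 mol·L⁻¹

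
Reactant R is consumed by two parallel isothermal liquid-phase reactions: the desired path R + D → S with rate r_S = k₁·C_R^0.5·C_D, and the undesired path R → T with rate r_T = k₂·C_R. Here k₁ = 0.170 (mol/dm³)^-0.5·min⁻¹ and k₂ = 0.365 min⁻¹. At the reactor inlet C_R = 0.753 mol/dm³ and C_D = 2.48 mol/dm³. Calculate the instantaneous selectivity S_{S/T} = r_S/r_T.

1.33

S_{S/T} = r_S/r_T = (k₁·C_R^0.5·C_D)/(k₂·C_R) = (k₁/k₂)·C_R^-0.5·C_D.
= (0.170×0.7530^0.5×2.480) / (0.365×0.7530) = 0.3658/0.2748 = 1.33.
The undesired path is higher order in R, so low C_R (CSTR or dilute feed) favours S.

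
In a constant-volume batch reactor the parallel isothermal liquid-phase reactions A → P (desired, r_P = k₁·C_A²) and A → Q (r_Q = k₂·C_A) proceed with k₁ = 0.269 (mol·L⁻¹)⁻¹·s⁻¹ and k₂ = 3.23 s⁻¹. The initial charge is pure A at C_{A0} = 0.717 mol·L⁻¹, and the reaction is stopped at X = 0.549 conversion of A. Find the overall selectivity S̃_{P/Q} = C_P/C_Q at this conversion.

0.0432

C_A = C_{A0}(1−X) = 0.3234 mol·L⁻¹.
Along a PFR/batch, dC_Q/dC_A = −r_Q/(r_P+r_Q) = −k₂/(k₂+k₁·C_A).
Integrating from C_{A0} to C_A: C_Q = (3.23/0.269)·ln[(3.23+0.269·0.717)/(3.23+0.269·0.323)] = 12.01·ln(3.423/3.317) = 0.3773 mol·L⁻¹.
Then C_P = (C_{A0}−C_A) − C_Q = 0.3936 − 0.3773 = 0.01631 mol·L⁻¹.
S̃_{P/Q} = C_P/C_Q = 0.01631/0.3773 = 0.0432.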